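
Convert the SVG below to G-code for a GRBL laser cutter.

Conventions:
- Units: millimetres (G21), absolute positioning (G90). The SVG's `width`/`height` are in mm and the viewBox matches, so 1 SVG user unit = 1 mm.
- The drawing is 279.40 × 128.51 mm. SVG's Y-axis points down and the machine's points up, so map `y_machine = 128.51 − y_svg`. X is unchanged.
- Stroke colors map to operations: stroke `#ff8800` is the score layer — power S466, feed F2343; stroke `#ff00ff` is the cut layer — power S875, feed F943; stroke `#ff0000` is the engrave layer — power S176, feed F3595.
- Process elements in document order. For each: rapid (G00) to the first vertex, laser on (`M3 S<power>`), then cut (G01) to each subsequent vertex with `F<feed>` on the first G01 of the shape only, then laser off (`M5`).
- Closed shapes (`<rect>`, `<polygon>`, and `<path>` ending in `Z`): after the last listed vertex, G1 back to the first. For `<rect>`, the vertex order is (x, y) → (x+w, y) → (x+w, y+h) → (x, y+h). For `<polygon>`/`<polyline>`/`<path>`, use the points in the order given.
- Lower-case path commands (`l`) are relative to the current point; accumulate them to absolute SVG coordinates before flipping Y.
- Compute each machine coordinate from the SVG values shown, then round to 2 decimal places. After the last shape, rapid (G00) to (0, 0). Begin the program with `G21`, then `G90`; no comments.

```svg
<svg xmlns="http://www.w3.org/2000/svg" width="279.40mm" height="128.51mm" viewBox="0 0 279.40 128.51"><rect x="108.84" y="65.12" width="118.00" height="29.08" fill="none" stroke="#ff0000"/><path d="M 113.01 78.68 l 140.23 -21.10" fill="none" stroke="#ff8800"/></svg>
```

G21
G90
G00 X108.84 Y63.39
M3 S176
G01 X226.84 Y63.39 F3595
G01 X226.84 Y34.31
G01 X108.84 Y34.31
G01 X108.84 Y63.39
M5
G00 X113.01 Y49.83
M3 S466
G01 X253.24 Y70.93 F2343
M5
G00 X0.00 Y0.00

1 u = 1 mm; y_m = 128.51 − y.

[1] `<rect>` rectangle, #ff0000→engrave S176 F3595: (108.84,63.39) → (226.84,63.39) → (226.84,34.31) → (108.84,34.31) → (108.84,63.39) (closed)

[2] `<path>` line segment, #ff8800→score S466 F2343: (113.01,49.83) → (253.24,70.93)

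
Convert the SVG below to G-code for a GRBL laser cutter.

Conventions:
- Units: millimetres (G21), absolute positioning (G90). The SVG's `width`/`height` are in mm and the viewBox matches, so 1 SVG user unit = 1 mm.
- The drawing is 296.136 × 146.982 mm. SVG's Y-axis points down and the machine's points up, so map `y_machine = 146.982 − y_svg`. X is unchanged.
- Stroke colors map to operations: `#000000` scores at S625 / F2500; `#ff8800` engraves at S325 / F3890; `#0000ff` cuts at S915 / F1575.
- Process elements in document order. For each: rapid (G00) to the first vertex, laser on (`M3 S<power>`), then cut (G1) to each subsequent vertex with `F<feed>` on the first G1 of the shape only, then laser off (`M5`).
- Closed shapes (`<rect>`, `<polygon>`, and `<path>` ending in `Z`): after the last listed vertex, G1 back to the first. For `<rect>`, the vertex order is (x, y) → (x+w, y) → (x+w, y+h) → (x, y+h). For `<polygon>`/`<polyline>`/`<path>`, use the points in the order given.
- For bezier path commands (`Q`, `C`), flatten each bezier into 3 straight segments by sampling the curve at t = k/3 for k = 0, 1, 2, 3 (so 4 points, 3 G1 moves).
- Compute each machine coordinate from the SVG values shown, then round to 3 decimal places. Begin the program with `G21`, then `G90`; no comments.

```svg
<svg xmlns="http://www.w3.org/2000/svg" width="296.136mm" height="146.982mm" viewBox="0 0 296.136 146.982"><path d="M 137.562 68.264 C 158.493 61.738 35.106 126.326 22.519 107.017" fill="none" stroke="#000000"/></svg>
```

G21
G90
G00 X137.562 Y78.718
M3 S625
G1 X119.836 Y67.280 F2500
G1 X62.591 Y42.881
G1 X22.519 Y39.965
M5

viewBox `0 0 296.136 146.982` with mm width/height → 1 unit = 1 mm. Flip: y_m = 146.982 − y_svg.

**Shape 1** — `<path>` cubic bezier, stroke `#000000` → score (S625, F2500). Control points (SVG): P0=(137.562,68.264), P1=(158.493,61.738), P2=(35.106,126.326), P3=(22.519,107.017); sampled at t=k/3. Machine vertices: (137.562,78.718) → (119.836,67.280) → (62.591,42.881) → (22.519,39.965). Open path.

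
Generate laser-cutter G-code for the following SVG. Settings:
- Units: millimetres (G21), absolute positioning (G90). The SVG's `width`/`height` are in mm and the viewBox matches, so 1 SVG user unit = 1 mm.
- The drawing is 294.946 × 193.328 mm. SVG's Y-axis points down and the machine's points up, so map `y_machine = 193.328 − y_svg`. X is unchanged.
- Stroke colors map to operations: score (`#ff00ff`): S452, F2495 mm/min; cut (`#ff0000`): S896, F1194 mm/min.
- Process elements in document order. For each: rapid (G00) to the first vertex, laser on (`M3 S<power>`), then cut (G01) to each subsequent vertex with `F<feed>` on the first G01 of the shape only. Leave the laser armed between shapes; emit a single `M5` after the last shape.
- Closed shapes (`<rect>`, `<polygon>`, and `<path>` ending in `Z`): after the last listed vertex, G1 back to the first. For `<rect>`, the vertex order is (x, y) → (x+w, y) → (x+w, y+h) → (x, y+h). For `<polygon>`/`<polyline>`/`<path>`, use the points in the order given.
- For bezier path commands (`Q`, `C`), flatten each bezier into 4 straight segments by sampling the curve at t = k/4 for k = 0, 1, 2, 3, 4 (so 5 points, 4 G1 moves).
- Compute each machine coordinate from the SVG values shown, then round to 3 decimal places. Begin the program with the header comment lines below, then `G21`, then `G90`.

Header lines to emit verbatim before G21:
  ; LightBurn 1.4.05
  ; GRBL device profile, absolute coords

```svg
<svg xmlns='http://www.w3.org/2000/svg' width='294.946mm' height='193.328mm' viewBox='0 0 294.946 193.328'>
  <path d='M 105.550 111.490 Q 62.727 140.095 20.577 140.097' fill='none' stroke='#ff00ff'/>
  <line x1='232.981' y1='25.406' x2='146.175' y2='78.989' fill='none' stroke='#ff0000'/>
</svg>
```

; LightBurn 1.4.05
; GRBL device profile, absolute coords
G21
G90
G00 X105.550 Y81.838
M3 S452
G01 X84.181 Y69.323 F2495
G01 X62.895 Y60.384
G01 X41.694 Y55.020
G01 X20.577 Y53.231
G00 X232.981 Y167.922
M3 S896
G01 X146.175 Y114.339 F1194
M5

1 u = 1 mm; y_m = 193.328 − y.

[1] `<path>` quadratic bezier, #ff00ff→score S452 F2495: (105.550,81.838) → (84.181,69.323) → (62.895,60.384) → (41.694,55.020) → (20.577,53.231)

[2] `<line>` line segment, #ff0000→cut S896 F1194: (232.981,167.922) → (146.175,114.339)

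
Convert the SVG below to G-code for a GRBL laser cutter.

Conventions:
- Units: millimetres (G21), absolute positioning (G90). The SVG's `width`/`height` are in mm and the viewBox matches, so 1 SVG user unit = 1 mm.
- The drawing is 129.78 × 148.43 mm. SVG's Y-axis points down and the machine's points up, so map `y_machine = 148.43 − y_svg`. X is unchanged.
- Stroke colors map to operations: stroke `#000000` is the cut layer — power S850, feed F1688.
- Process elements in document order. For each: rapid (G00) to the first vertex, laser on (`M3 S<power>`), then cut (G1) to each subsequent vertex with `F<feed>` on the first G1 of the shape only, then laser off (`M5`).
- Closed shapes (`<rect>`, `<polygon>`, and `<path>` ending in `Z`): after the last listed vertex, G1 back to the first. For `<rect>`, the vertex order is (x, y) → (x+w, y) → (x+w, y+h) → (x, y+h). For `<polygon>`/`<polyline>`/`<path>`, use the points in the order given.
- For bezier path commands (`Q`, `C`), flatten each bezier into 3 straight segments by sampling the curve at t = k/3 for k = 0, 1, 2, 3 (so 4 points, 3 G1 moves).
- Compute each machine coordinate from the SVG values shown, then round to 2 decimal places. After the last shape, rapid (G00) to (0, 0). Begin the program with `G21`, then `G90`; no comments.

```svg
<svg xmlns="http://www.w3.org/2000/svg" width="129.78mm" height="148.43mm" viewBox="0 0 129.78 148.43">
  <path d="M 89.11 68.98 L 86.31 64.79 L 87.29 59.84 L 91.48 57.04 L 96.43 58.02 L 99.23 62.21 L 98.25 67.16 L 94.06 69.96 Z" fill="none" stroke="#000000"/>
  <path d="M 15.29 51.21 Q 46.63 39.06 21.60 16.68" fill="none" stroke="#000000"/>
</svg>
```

viewBox `0 0 129.78 148.43` with mm width/height → 1 unit = 1 mm. Flip: y_m = 148.43 − y_svg.

**Shape 1** — `<path>` regular polygon, stroke `#000000` → cut (S850, F1688). Machine vertices: (89.11,79.45) → (86.31,83.64) → (87.29,88.59) → (91.48,91.39) → (96.43,90.41) → (99.23,86.22) → (98.25,81.27) → (94.06,78.47) → (89.11,79.45). Closed: final G1 returns to the first vertex.

**Shape 2** — `<path>` quadratic bezier, stroke `#000000` → cut (S850, F1688). Control points (SVG): P0=(15.29,51.21), P1=(46.63,39.06), P2=(21.60,16.68); sampled at t=k/3. Machine vertices: (15.29,97.22) → (29.92,106.46) → (32.02,117.97) → (21.60,131.75). Open path.

G21
G90
G00 X89.11 Y79.45
M3 S850
G1 X86.31 Y83.64 F1688
G1 X87.29 Y88.59
G1 X91.48 Y91.39
G1 X96.43 Y90.41
G1 X99.23 Y86.22
G1 X98.25 Y81.27
G1 X94.06 Y78.47
G1 X89.11 Y79.45
M5
G00 X15.29 Y97.22
M3 S850
G1 X29.92 Y106.46 F1688
G1 X32.02 Y117.97
G1 X21.60 Y131.75
M5
G00 X0.00 Y0.00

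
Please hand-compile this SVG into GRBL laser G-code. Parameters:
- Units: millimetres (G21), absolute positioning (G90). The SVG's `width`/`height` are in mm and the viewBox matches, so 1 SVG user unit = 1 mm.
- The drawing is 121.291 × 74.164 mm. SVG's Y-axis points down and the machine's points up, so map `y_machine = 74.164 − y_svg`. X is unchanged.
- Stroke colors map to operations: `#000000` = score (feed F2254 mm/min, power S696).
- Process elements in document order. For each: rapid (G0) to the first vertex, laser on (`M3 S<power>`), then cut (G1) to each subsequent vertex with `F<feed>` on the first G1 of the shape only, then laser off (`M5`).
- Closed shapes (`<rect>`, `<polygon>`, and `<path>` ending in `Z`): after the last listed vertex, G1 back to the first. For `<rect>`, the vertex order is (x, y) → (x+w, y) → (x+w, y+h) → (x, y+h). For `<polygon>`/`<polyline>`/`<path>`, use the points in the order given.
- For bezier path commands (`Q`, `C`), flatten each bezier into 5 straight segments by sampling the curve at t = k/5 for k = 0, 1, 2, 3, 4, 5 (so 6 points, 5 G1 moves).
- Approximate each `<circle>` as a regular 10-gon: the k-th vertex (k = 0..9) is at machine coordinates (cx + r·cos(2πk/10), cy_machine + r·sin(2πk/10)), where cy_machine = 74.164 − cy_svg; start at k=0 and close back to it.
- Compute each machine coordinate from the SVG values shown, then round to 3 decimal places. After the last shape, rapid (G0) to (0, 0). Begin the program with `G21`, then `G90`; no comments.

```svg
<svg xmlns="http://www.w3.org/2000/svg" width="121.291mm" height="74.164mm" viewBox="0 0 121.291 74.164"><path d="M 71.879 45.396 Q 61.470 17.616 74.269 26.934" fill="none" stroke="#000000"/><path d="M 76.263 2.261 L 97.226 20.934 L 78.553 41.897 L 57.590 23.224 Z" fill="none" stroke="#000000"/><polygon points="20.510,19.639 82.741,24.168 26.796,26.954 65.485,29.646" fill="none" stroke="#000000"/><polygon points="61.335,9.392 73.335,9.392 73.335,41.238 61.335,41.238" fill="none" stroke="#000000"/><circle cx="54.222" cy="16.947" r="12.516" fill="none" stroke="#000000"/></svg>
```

G21
G90
G0 X71.879 Y28.768
M3 S696
G1 X68.644 Y38.396 F2254
G1 X67.265 Y45.056
G1 X67.743 Y48.749
G1 X70.078 Y49.473
G1 X74.269 Y47.230
M5
G0 X76.263 Y71.903
M3 S696
G1 X97.226 Y53.230 F2254
G1 X78.553 Y32.267
G1 X57.590 Y50.940
G1 X76.263 Y71.903
M5
G0 X20.510 Y54.525
M3 S696
G1 X82.741 Y49.996 F2254
G1 X26.796 Y47.210
G1 X65.485 Y44.518
G1 X20.510 Y54.525
M5
G0 X61.335 Y64.772
M3 S696
G1 X73.335 Y64.772 F2254
G1 X73.335 Y32.926
G1 X61.335 Y32.926
G1 X61.335 Y64.772
M5
G0 X66.738 Y57.217
M3 S696
G1 X64.348 Y64.574 F2254
G1 X58.090 Y69.120
G1 X50.354 Y69.120
G1 X44.096 Y64.574
G1 X41.706 Y57.217
G1 X44.096 Y49.860
G1 X50.354 Y45.314
G1 X58.090 Y45.314
G1 X64.348 Y49.860
G1 X66.738 Y57.217
M5
G0 X0.000 Y0.000

1 u = 1 mm; y_m = 74.164 − y.

[1] `<path>` quadratic bezier, #000000→score S696 F2254: (71.879,28.768) → (68.644,38.396) → (67.265,45.056) → (67.743,48.749) → (70.078,49.473) → (74.269,47.230)

[2] `<path>` regular polygon, #000000→score S696 F2254: (76.263,71.903) → (97.226,53.230) → (78.553,32.267) → (57.590,50.940) → (76.263,71.903) (closed)

[3] `<polygon>` closed polygon, #000000→score S696 F2254: (20.510,54.525) → (82.741,49.996) → (26.796,47.210) → (65.485,44.518) → (20.510,54.525) (closed)

[4] `<polygon>` rectangle, #000000→score S696 F2254: (61.335,64.772) → (73.335,64.772) → (73.335,32.926) → (61.335,32.926) → (61.335,64.772) (closed)

[5] `<circle>` circle, #000000→score S696 F2254: (66.738,57.217) → (64.348,64.574) → (58.090,69.120) → (50.354,69.120) → (44.096,64.574) → (41.706,57.217) → (44.096,49.860) → (50.354,45.314) → (58.090,45.314) → (64.348,49.860) → (66.738,57.217) (closed)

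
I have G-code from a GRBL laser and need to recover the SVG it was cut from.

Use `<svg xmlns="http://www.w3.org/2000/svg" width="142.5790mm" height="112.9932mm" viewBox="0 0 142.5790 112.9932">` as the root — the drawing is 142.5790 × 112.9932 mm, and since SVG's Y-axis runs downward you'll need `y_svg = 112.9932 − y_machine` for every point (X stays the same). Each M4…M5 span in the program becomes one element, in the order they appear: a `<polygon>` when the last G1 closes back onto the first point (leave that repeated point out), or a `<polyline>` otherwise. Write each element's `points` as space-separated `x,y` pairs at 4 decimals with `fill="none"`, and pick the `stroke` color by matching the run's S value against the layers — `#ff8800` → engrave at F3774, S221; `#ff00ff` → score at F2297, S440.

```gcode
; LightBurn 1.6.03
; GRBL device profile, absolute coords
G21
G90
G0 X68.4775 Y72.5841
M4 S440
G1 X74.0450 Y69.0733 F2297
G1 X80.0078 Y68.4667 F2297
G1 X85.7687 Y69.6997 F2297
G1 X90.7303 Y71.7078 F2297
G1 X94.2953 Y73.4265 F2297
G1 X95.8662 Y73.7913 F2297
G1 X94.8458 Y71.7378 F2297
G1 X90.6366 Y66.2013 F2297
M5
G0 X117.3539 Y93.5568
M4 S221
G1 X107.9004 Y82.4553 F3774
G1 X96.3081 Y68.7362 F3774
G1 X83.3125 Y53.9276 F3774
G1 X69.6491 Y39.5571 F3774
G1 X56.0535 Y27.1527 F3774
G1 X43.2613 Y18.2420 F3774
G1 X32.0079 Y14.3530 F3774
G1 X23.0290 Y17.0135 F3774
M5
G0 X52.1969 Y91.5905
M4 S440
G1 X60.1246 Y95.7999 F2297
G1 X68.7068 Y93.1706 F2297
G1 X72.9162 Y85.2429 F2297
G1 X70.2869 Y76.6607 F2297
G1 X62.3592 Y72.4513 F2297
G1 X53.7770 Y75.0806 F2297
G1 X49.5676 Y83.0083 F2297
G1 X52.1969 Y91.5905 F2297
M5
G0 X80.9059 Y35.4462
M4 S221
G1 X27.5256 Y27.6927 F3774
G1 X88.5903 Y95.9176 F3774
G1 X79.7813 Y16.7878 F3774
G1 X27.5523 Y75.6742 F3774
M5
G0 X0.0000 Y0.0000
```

Each laser-on run becomes one SVG element. Flip Y back into SVG space with y_svg = 112.9932 − y_machine.

Run 1: the run's S440 means `#ff00ff` (score). The run is open, so emit a `<polyline>` with points (Y-flipped): 68.4775,40.4091 74.0450,43.9199 80.0078,44.5265 85.7687,43.2935 90.7303,41.2854 94.2953,39.5667 95.8662,39.2019 94.8458,41.2554 90.6366,46.7919.

Run 2: power S221 maps to stroke `#ff8800` (engrave). The run is open, so emit a `<polyline>` with points (Y-flipped): 117.3539,19.4364 107.9004,30.5379 96.3081,44.2570 83.3125,59.0656 69.6491,73.4361 56.0535,85.8405 43.2613,94.7512 32.0079,98.6402 23.0290,95.9797.

Run 3: S440 ⇒ score layer `#ff00ff`. The run returns to its start, so emit a `<polygon>` with points (Y-flipped): 52.1969,21.4027 60.1246,17.1933 68.7068,19.8226 72.9162,27.7503 70.2869,36.3325 62.3592,40.5419 53.7770,37.9126 49.5676,29.9849.

Run 4: the run's S221 means `#ff8800` (engrave). The run is open, so emit a `<polyline>` with points (Y-flipped): 80.9059,77.5470 27.5256,85.3005 88.5903,17.0756 79.7813,96.2054 27.5523,37.3190.

<svg xmlns="http://www.w3.org/2000/svg" width="142.5790mm" height="112.9932mm" viewBox="0 0 142.5790 112.9932">
  <polyline points="68.4775,40.4091 74.0450,43.9199 80.0078,44.5265 85.7687,43.2935 90.7303,41.2854 94.2953,39.5667 95.8662,39.2019 94.8458,41.2554 90.6366,46.7919" fill="none" stroke="#ff00ff"/>
  <polyline points="117.3539,19.4364 107.9004,30.5379 96.3081,44.2570 83.3125,59.0656 69.6491,73.4361 56.0535,85.8405 43.2613,94.7512 32.0079,98.6402 23.0290,95.9797" fill="none" stroke="#ff8800"/>
  <polygon points="52.1969,21.4027 60.1246,17.1933 68.7068,19.8226 72.9162,27.7503 70.2869,36.3325 62.3592,40.5419 53.7770,37.9126 49.5676,29.9849" fill="none" stroke="#ff00ff"/>
  <polyline points="80.9059,77.5470 27.5256,85.3005 88.5903,17.0756 79.7813,96.2054 27.5523,37.3190" fill="none" stroke="#ff8800"/>
</svg>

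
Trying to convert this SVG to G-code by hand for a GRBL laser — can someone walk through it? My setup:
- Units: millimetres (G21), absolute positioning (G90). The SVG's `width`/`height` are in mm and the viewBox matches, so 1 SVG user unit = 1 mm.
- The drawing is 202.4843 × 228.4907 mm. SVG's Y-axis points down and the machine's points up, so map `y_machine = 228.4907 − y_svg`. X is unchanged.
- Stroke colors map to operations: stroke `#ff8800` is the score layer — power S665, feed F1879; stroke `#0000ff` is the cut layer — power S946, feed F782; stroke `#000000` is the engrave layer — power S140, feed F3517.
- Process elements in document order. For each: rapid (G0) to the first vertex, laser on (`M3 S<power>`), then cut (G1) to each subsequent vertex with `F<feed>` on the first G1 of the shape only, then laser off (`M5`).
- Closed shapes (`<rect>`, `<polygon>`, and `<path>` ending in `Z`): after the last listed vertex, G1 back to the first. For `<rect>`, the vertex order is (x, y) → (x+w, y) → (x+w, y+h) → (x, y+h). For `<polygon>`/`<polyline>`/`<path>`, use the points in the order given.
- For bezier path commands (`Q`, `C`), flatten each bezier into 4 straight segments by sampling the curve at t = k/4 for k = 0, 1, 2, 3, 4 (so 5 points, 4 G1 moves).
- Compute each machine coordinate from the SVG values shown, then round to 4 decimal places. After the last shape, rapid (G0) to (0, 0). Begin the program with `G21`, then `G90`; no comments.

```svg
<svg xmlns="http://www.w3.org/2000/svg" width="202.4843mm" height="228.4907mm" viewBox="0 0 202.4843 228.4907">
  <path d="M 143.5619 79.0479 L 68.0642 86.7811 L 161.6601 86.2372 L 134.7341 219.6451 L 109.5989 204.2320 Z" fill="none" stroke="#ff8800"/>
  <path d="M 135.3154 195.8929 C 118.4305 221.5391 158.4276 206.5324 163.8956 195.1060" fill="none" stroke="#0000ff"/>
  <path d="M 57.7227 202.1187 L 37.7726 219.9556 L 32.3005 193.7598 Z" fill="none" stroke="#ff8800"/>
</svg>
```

Since the viewBox matches the mm dimensions, user units are millimetres directly. The only transform is the Y-flip y_m = 228.4907 − y_svg.

Shape 1 is a closed polygon drawn with `<path>`. Its stroke #ff8800 means score at S665, F1879. After flipping Y the toolpath is (143.5619,149.4428) → (68.0642,141.7096) → (161.6601,142.2535) → (134.7341,8.8456) → (109.5989,24.2587) → (143.5619,149.4428), returning to the start.

Shape 2 is a cubic bezier drawn with `<path>`. Its stroke #0000ff means cut at S946, F782. After flipping Y the toolpath is (135.3154,32.5978) → (131.8888,20.2944) → (141.2232,19.0890) → (154.7487,24.8347) → (163.8956,33.3847).

Shape 3 is a regular polygon drawn with `<path>`. Its stroke #ff8800 means score at S665, F1879. After flipping Y the toolpath is (57.7227,26.3720) → (37.7726,8.5351) → (32.3005,34.7309) → (57.7227,26.3720), returning to the start.

G21
G90
G0 X143.5619 Y149.4428
M3 S665
G1 X68.0642 Y141.7096 F1879
G1 X161.6601 Y142.2535
G1 X134.7341 Y8.8456
G1 X109.5989 Y24.2587
G1 X143.5619 Y149.4428
M5
G0 X135.3154 Y32.5978
M3 S946
G1 X131.8888 Y20.2944 F782
G1 X141.2232 Y19.0890
G1 X154.7487 Y24.8347
G1 X163.8956 Y33.3847
M5
G0 X57.7227 Y26.3720
M3 S665
G1 X37.7726 Y8.5351 F1879
G1 X32.3005 Y34.7309
G1 X57.7227 Y26.3720
M5
G0 X0.0000 Y0.0000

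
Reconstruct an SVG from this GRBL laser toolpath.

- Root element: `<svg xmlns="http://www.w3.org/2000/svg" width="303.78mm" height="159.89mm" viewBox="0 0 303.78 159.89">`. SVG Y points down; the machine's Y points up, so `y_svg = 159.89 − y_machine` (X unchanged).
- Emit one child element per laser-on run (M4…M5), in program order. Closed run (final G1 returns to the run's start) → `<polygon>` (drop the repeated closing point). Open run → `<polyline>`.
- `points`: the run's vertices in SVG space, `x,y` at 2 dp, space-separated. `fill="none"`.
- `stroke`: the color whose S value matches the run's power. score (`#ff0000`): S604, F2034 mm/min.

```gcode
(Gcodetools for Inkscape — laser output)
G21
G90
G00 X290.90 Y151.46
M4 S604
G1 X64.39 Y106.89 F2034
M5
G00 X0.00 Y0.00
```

<svg xmlns="http://www.w3.org/2000/svg" width="303.78mm" height="159.89mm" viewBox="0 0 303.78 159.89">
  <polyline points="290.90,8.43 64.39,53.00" fill="none" stroke="#ff0000"/>
</svg>

Machine Y-up, SVG Y-down with viewBox height 159.89, so y_svg = 159.89 − y_machine; X carries over. Every run uses S604, so all elements get stroke `#ff0000` (score).

Run 1: The run is open, so emit a `<polyline>` with points (Y-flipped): 290.90,8.43 64.39,53.00.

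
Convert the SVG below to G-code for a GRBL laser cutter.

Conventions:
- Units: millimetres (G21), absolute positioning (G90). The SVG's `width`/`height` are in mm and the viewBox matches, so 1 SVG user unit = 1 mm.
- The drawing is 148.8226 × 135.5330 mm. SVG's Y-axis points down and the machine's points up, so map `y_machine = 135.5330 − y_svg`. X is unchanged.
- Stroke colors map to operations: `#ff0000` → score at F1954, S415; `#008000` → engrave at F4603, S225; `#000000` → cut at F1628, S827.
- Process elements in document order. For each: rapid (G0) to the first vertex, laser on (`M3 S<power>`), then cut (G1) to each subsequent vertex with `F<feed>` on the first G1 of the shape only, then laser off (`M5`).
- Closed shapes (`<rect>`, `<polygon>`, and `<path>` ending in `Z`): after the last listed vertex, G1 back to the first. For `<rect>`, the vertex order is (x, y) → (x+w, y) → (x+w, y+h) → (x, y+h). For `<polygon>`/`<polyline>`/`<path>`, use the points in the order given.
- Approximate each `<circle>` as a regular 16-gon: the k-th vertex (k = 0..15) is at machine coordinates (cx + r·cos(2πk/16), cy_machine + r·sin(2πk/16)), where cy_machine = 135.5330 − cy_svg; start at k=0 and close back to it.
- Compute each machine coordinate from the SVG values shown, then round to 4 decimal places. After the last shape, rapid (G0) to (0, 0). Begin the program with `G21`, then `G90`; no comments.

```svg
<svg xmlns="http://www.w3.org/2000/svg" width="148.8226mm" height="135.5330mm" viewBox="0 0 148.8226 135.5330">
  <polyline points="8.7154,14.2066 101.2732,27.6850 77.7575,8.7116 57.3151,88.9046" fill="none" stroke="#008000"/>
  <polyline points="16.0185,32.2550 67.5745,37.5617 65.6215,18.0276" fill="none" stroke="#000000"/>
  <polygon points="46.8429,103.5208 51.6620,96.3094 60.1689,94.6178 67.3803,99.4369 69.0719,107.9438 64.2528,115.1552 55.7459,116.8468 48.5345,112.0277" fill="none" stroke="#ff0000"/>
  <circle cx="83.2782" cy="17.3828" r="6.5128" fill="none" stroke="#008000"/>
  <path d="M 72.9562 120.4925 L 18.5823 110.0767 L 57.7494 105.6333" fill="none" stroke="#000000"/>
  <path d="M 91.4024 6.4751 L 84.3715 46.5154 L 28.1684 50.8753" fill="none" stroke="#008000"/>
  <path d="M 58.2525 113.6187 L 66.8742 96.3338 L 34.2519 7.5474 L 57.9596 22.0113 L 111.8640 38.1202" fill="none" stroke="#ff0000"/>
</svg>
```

G21
G90
G0 X8.7154 Y121.3264
M3 S225
G1 X101.2732 Y107.8480 F4603
G1 X77.7575 Y126.8214
G1 X57.3151 Y46.6284
M5
G0 X16.0185 Y103.2780
M3 S827
G1 X67.5745 Y97.9713 F1628
G1 X65.6215 Y117.5054
M5
G0 X46.8429 Y32.0122
M3 S415
G1 X51.6620 Y39.2236 F1954
G1 X60.1689 Y40.9152
G1 X67.3803 Y36.0961
G1 X69.0719 Y27.5892
G1 X64.2528 Y20.3778
G1 X55.7459 Y18.6862
G1 X48.5345 Y23.5053
G1 X46.8429 Y32.0122
M5
G0 X89.7910 Y118.1502
M3 S225
G1 X89.2952 Y120.6425 F4603
G1 X87.8834 Y122.7554
G1 X85.7705 Y124.1672
G1 X83.2782 Y124.6630
G1 X80.7859 Y124.1672
G1 X78.6730 Y122.7554
G1 X77.2612 Y120.6425
G1 X76.7654 Y118.1502
G1 X77.2612 Y115.6579
G1 X78.6730 Y113.5450
G1 X80.7859 Y112.1332
G1 X83.2782 Y111.6374
G1 X85.7705 Y112.1332
G1 X87.8834 Y113.5450
G1 X89.2952 Y115.6579
G1 X89.7910 Y118.1502
M5
G0 X72.9562 Y15.0405
M3 S827
G1 X18.5823 Y25.4563 F1628
G1 X57.7494 Y29.8997
M5
G0 X91.4024 Y129.0579
M3 S225
G1 X84.3715 Y89.0176 F4603
G1 X28.1684 Y84.6577
M5
G0 X58.2525 Y21.9143
M3 S415
G1 X66.8742 Y39.1992 F1954
G1 X34.2519 Y127.9856
G1 X57.9596 Y113.5217
G1 X111.8640 Y97.4128
M5
G0 X0.0000 Y0.0000

viewBox `0 0 148.8226 135.5330` with mm width/height → 1 unit = 1 mm. Flip: y_m = 135.5330 − y_svg.

**Shape 1** — `<polyline>` open polyline, stroke `#008000` → engrave (S225, F4603). Machine vertices: (8.7154,121.3264) → (101.2732,107.8480) → (77.7575,126.8214) → (57.3151,46.6284). Open path.

**Shape 2** — `<polyline>` open polyline, stroke `#000000` → cut (S827, F1628). Machine vertices: (16.0185,103.2780) → (67.5745,97.9713) → (65.6215,117.5054). Open path.

**Shape 3** — `<polygon>` regular polygon, stroke `#ff0000` → score (S415, F1954). Machine vertices: (46.8429,32.0122) → (51.6620,39.2236) → (60.1689,40.9152) → (67.3803,36.0961) → (69.0719,27.5892) → (64.2528,20.3778) → (55.7459,18.6862) → (48.5345,23.5053) → (46.8429,32.0122). Closed: final G1 returns to the first vertex.

**Shape 4** — `<circle>` circle, stroke `#008000` → engrave (S225, F4603). Machine vertices: (89.7910,118.1502) → (89.2952,120.6425) → (87.8834,122.7554) → (85.7705,124.1672) → (83.2782,124.6630) → (80.7859,124.1672) → (78.6730,122.7554) → (77.2612,120.6425) → (76.7654,118.1502) → (77.2612,115.6579) → (78.6730,113.5450) → (80.7859,112.1332) → (83.2782,111.6374) → (85.7705,112.1332) → (87.8834,113.5450) → (89.2952,115.6579) → (89.7910,118.1502). Closed: final G1 returns to the first vertex.

**Shape 5** — `<path>` open polyline, stroke `#000000` → cut (S827, F1628). Machine vertices: (72.9562,15.0405) → (18.5823,25.4563) → (57.7494,29.8997). Open path.

**Shape 6** — `<path>` open polyline, stroke `#008000` → engrave (S225, F4603). Machine vertices: (91.4024,129.0579) → (84.3715,89.0176) → (28.1684,84.6577). Open path.

**Shape 7** — `<path>` open polyline, stroke `#ff0000` → score (S415, F1954). Machine vertices: (58.2525,21.9143) → (66.8742,39.1992) → (34.2519,127.9856) → (57.9596,113.5217) → (111.8640,97.4128). Open path.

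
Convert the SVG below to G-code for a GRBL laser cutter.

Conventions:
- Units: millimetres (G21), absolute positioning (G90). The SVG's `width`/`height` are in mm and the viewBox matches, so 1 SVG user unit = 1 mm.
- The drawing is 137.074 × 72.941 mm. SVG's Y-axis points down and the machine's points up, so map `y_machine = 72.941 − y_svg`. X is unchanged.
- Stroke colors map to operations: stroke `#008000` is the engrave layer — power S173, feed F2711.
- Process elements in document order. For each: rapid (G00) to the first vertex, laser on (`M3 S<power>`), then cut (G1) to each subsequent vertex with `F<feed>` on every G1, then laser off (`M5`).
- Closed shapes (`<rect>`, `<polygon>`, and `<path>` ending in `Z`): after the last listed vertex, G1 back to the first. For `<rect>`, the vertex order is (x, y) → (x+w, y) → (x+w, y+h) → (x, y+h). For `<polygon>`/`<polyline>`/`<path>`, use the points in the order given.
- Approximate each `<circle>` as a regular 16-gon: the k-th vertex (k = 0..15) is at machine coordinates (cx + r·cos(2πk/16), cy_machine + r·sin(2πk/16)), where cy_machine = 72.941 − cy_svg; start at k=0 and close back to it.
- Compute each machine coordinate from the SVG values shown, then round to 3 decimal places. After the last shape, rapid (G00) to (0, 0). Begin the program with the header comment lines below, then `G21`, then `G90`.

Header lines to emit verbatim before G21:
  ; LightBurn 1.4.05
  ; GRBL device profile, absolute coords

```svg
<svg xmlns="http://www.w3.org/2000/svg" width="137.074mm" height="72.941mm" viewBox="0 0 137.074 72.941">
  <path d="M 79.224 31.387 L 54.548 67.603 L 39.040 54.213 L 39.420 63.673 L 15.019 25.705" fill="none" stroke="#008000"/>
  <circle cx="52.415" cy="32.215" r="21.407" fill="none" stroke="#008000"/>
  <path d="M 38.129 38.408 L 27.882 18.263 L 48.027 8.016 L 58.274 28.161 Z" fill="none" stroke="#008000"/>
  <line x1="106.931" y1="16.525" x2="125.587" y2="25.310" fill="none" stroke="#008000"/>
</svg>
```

viewBox `0 0 137.074 72.941` with mm width/height → 1 unit = 1 mm. Flip: y_m = 72.941 − y_svg.

**Shape 1** — `<path>` open polyline, stroke `#008000` → engrave (S173, F2711). Machine vertices: (79.224,41.554) → (54.548,5.338) → (39.040,18.728) → (39.420,9.268) → (15.019,47.236). Open path.

**Shape 2** — `<circle>` circle, stroke `#008000` → engrave (S173, F2711). Machine vertices: (73.822,40.726) → (72.192,48.918) → (67.552,55.863) → (60.607,60.503) → (52.415,62.133) → (44.223,60.503) → (37.278,55.863) → (32.638,48.918) → (31.008,40.726) → (32.638,32.534) → (37.278,25.589) → (44.223,20.949) → (52.415,19.319) → (60.607,20.949) → (67.552,25.589) → (72.192,32.534) → (73.822,40.726). Closed: final G1 returns to the first vertex.

**Shape 3** — `<path>` regular polygon, stroke `#008000` → engrave (S173, F2711). Machine vertices: (38.129,34.533) → (27.882,54.678) → (48.027,64.925) → (58.274,44.780) → (38.129,34.533). Closed: final G1 returns to the first vertex.

**Shape 4** — `<line>` line segment, stroke `#008000` → engrave (S173, F2711). Machine vertices: (106.931,56.416) → (125.587,47.631). Open path.

; LightBurn 1.4.05
; GRBL device profile, absolute coords
G21
G90
G00 X79.224 Y41.554
M3 S173
G1 X54.548 Y5.338 F2711
G1 X39.040 Y18.728 F2711
G1 X39.420 Y9.268 F2711
G1 X15.019 Y47.236 F2711
M5
G00 X73.822 Y40.726
M3 S173
G1 X72.192 Y48.918 F2711
G1 X67.552 Y55.863 F2711
G1 X60.607 Y60.503 F2711
G1 X52.415 Y62.133 F2711
G1 X44.223 Y60.503 F2711
G1 X37.278 Y55.863 F2711
G1 X32.638 Y48.918 F2711
G1 X31.008 Y40.726 F2711
G1 X32.638 Y32.534 F2711
G1 X37.278 Y25.589 F2711
G1 X44.223 Y20.949 F2711
G1 X52.415 Y19.319 F2711
G1 X60.607 Y20.949 F2711
G1 X67.552 Y25.589 F2711
G1 X72.192 Y32.534 F2711
G1 X73.822 Y40.726 F2711
M5
G00 X38.129 Y34.533
M3 S173
G1 X27.882 Y54.678 F2711
G1 X48.027 Y64.925 F2711
G1 X58.274 Y44.780 F2711
G1 X38.129 Y34.533 F2711
M5
G00 X106.931 Y56.416
M3 S173
G1 X125.587 Y47.631 F2711
M5
G00 X0.000 Y0.000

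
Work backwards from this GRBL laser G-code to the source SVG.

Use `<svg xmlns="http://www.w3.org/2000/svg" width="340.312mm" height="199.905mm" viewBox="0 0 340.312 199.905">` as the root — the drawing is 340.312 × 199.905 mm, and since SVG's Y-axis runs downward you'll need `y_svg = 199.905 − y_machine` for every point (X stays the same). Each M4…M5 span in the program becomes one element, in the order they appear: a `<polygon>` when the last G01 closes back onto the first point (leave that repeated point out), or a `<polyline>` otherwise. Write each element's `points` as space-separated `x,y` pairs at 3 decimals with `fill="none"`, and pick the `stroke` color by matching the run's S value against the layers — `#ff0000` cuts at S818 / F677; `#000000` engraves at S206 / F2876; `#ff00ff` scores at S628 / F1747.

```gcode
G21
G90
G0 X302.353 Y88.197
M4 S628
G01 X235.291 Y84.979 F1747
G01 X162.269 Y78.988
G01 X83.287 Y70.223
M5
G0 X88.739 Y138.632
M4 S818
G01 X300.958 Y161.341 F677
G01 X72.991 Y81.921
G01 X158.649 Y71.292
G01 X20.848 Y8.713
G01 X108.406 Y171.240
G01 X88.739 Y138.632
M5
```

Each laser-on run becomes one SVG element. Flip Y back into SVG space with y_svg = 199.905 − y_machine.

Run 1: power S628 maps to stroke `#ff00ff` (score). The run is open, so emit a `<polyline>` with points (Y-flipped): 302.353,111.708 235.291,114.926 162.269,120.917 83.287,129.682.

Run 2: S818 ⇒ cut layer `#ff0000`. The run returns to its start, so emit a `<polygon>` with points (Y-flipped): 88.739,61.273 300.958,38.564 72.991,117.984 158.649,128.613 20.848,191.192 108.406,28.665.

<svg xmlns="http://www.w3.org/2000/svg" width="340.312mm" height="199.905mm" viewBox="0 0 340.312 199.905">
  <polyline points="302.353,111.708 235.291,114.926 162.269,120.917 83.287,129.682" fill="none" stroke="#ff00ff"/>
  <polygon points="88.739,61.273 300.958,38.564 72.991,117.984 158.649,128.613 20.848,191.192 108.406,28.665" fill="none" stroke="#ff0000"/>
</svg>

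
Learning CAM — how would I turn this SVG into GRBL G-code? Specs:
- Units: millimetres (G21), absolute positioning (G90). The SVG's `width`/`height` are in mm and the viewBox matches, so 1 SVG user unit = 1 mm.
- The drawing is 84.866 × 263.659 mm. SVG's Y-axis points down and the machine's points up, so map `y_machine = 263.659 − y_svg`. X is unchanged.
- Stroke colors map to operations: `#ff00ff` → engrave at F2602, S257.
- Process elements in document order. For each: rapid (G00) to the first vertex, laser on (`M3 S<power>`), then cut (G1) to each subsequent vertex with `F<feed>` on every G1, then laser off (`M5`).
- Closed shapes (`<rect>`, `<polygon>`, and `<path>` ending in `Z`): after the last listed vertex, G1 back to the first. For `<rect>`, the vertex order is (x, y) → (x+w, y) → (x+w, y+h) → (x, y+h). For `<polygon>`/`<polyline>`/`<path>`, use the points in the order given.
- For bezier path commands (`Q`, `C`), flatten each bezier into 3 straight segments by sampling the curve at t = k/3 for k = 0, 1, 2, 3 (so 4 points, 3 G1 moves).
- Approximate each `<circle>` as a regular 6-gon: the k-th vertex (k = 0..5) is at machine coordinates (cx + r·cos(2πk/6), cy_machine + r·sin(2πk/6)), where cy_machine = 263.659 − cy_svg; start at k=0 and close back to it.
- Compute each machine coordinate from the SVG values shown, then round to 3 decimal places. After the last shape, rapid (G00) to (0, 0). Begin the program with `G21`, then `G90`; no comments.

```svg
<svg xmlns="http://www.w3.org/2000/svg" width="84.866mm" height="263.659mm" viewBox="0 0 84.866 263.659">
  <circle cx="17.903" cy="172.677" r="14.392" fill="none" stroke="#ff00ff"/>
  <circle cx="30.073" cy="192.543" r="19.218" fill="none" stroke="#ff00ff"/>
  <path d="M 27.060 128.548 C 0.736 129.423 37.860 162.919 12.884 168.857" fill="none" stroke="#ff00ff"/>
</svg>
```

G21
G90
G00 X32.295 Y90.982
M3 S257
G1 X25.099 Y103.446 F2602
G1 X10.707 Y103.446 F2602
G1 X3.511 Y90.982 F2602
G1 X10.707 Y78.518 F2602
G1 X25.099 Y78.518 F2602
G1 X32.295 Y90.982 F2602
M5
G00 X49.291 Y71.116
M3 S257
G1 X39.682 Y87.759 F2602
G1 X20.464 Y87.759 F2602
G1 X10.855 Y71.116 F2602
G1 X20.464 Y54.473 F2602
G1 X39.682 Y54.473 F2602
G1 X49.291 Y71.116 F2602
M5
G00 X27.060 Y135.111
M3 S257
G1 X17.235 Y125.591 F2602
G1 X21.810 Y107.697 F2602
G1 X12.884 Y94.802 F2602
M5
G00 X0.000 Y0.000

viewBox `0 0 84.866 263.659` with mm width/height → 1 unit = 1 mm. Flip: y_m = 263.659 − y_svg.

**Shape 1** — `<circle>` circle, stroke `#ff00ff` → engrave (S257, F2602). Machine vertices: (32.295,90.982) → (25.099,103.446) → (10.707,103.446) → (3.511,90.982) → (10.707,78.518) → (25.099,78.518) → (32.295,90.982). Closed: final G1 returns to the first vertex.

**Shape 2** — `<circle>` circle, stroke `#ff00ff` → engrave (S257, F2602). Machine vertices: (49.291,71.116) → (39.682,87.759) → (20.464,87.759) → (10.855,71.116) → (20.464,54.473) → (39.682,54.473) → (49.291,71.116). Closed: final G1 returns to the first vertex.

**Shape 3** — `<path>` cubic bezier, stroke `#ff00ff` → engrave (S257, F2602). Control points (SVG): P0=(27.060,128.548), P1=(0.736,129.423), P2=(37.860,162.919), P3=(12.884,168.857); sampled at t=k/3. Machine vertices: (27.060,135.111) → (17.235,125.591) → (21.810,107.697) → (12.884,94.802). Open path.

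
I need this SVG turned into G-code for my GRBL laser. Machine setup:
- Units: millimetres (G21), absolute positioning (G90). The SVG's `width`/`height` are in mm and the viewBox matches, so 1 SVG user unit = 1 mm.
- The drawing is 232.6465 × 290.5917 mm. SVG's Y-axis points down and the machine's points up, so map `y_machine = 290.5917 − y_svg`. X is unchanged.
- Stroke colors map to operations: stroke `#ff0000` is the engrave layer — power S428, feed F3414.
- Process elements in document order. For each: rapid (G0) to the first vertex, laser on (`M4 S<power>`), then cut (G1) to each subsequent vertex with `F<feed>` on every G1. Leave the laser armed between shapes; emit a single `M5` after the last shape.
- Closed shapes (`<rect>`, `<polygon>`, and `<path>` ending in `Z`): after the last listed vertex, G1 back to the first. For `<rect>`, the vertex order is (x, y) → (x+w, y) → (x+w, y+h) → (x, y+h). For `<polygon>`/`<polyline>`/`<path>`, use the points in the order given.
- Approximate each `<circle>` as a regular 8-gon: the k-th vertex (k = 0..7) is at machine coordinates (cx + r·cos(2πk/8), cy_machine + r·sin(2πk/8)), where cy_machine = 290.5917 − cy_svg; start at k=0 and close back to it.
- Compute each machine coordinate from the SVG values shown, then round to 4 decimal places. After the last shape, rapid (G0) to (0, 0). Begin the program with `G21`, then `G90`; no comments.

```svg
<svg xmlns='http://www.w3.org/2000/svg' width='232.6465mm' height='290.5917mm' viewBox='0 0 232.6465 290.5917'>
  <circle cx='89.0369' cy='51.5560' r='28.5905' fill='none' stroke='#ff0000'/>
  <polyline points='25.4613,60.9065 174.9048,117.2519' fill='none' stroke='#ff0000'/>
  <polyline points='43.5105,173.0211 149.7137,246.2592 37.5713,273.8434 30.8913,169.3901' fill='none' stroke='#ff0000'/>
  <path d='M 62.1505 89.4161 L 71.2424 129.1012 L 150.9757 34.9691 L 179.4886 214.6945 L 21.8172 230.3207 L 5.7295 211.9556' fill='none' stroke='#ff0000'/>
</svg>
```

G21
G90
G0 X117.6274 Y239.0357
M4 S428
G1 X109.2534 Y259.2522 F3414
G1 X89.0369 Y267.6262 F3414
G1 X68.8204 Y259.2522 F3414
G1 X60.4464 Y239.0357 F3414
G1 X68.8204 Y218.8192 F3414
G1 X89.0369 Y210.4452 F3414
G1 X109.2534 Y218.8192 F3414
G1 X117.6274 Y239.0357 F3414
G0 X25.4613 Y229.6852
M4 S428
G1 X174.9048 Y173.3398 F3414
G0 X43.5105 Y117.5706
M4 S428
G1 X149.7137 Y44.3325 F3414
G1 X37.5713 Y16.7483 F3414
G1 X30.8913 Y121.2016 F3414
G0 X62.1505 Y201.1756
M4 S428
G1 X71.2424 Y161.4905 F3414
G1 X150.9757 Y255.6226 F3414
G1 X179.4886 Y75.8972 F3414
G1 X21.8172 Y60.2710 F3414
G1 X5.7295 Y78.6361 F3414
M5
G0 X0.0000 Y0.0000

Since the viewBox matches the mm dimensions, user units are millimetres directly. The only transform is the Y-flip y_m = 290.5917 − y_svg.

Shape 1 is a circle drawn with `<circle>`. Its stroke #ff0000 means engrave at S428, F3414. After flipping Y the toolpath is (117.6274,239.0357) → (109.2534,259.2522) → (89.0369,267.6262) → (68.8204,259.2522) → (60.4464,239.0357) → (68.8204,218.8192) → (89.0369,210.4452) → (109.2534,218.8192) → (117.6274,239.0357), returning to the start.

Shape 2 is a line segment drawn with `<polyline>`. Its stroke #ff0000 means engrave at S428, F3414. After flipping Y the toolpath is (25.4613,229.6852) → (174.9048,173.3398).

Shape 3 is a open polyline drawn with `<polyline>`. Its stroke #ff0000 means engrave at S428, F3414. After flipping Y the toolpath is (43.5105,117.5706) → (149.7137,44.3325) → (37.5713,16.7483) → (30.8913,121.2016).

Shape 4 is a open polyline drawn with `<path>`. Its stroke #ff0000 means engrave at S428, F3414. After flipping Y the toolpath is (62.1505,201.1756) → (71.2424,161.4905) → (150.9757,255.6226) → (179.4886,75.8972) → (21.8172,60.2710) → (5.7295,78.6361).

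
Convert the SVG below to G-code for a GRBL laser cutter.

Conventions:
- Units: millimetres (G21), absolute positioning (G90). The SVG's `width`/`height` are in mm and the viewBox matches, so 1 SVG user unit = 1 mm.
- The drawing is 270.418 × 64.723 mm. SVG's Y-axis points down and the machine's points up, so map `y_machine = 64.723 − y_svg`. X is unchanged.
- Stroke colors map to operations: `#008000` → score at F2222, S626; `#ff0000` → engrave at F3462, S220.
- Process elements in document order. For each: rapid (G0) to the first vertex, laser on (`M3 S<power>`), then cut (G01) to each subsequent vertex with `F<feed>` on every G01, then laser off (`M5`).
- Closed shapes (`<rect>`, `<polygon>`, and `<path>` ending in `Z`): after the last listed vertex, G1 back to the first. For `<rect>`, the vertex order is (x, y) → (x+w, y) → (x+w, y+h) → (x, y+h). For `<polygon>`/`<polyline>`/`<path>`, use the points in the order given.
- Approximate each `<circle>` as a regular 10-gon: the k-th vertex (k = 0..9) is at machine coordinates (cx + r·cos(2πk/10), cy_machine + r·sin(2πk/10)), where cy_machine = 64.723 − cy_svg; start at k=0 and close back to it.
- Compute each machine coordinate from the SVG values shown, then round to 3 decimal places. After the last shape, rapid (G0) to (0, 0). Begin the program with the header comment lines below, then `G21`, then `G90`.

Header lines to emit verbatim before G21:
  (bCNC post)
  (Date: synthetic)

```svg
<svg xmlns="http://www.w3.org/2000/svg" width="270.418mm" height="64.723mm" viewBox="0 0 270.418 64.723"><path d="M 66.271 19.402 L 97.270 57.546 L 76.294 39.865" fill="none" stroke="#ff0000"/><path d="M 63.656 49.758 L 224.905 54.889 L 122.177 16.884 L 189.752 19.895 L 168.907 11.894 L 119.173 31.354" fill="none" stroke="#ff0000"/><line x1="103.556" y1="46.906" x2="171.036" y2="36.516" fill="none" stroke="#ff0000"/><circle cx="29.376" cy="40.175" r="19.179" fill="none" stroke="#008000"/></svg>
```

(bCNC post)
(Date: synthetic)
G21
G90
G0 X66.271 Y45.321
M3 S220
G01 X97.270 Y7.177 F3462
G01 X76.294 Y24.858 F3462
M5
G0 X63.656 Y14.965
M3 S220
G01 X224.905 Y9.834 F3462
G01 X122.177 Y47.839 F3462
G01 X189.752 Y44.828 F3462
G01 X168.907 Y52.829 F3462
G01 X119.173 Y33.369 F3462
M5
G0 X103.556 Y17.817
M3 S220
G01 X171.036 Y28.207 F3462
M5
G0 X48.555 Y24.548
M3 S626
G01 X44.892 Y35.821 F2222
G01 X35.303 Y42.788 F2222
G01 X23.449 Y42.788 F2222
G01 X13.860 Y35.821 F2222
G01 X10.197 Y24.548 F2222
G01 X13.860 Y13.275 F2222
G01 X23.449 Y6.308 F2222
G01 X35.303 Y6.308 F2222
G01 X44.892 Y13.275 F2222
G01 X48.555 Y24.548 F2222
M5
G0 X0.000 Y0.000

1 u = 1 mm; y_m = 64.723 − y.

[1] `<path>` open polyline, #ff0000→engrave S220 F3462: (66.271,45.321) → (97.270,7.177) → (76.294,24.858)

[2] `<path>` open polyline, #ff0000→engrave S220 F3462: (63.656,14.965) → (224.905,9.834) → (122.177,47.839) → (189.752,44.828) → (168.907,52.829) → (119.173,33.369)

[3] `<line>` line segment, #ff0000→engrave S220 F3462: (103.556,17.817) → (171.036,28.207)

[4] `<circle>` circle, #008000→score S626 F2222: (48.555,24.548) → (44.892,35.821) → (35.303,42.788) → (23.449,42.788) → (13.860,35.821) → (10.197,24.548) → (13.860,13.275) → (23.449,6.308) → (35.303,6.308) → (44.892,13.275) → (48.555,24.548) (closed)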